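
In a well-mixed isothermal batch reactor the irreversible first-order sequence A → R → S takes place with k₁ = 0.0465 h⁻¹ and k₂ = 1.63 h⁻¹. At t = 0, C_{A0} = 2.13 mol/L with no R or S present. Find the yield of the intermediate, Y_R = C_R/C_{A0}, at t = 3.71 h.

Solving the coupled first-order balances gives C_R(t) = [k₁/(k₂−k₁)]·C_{A0}·(e^(−k₁t) − e^(−k₂t)).
e^(−k₁t) = e^(−0.0465×3.71) = e^(−0.1725) = 0.8415; e^(−k₂t) = e^(−6.047) = 0.002364.
C_R = 0.0465×2.13/(1.63−0.0465) × (0.8415−0.002364) = 0.06255×0.8392 = 0.05249 mol/L.
Y_R = C_R/C_{A0} = 0.05249/2.13 = 0.0246.

0.0246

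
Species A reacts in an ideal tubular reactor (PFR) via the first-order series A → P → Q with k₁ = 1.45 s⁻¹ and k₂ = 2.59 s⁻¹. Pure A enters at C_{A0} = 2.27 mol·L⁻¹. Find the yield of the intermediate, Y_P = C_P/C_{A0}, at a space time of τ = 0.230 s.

Solving the coupled first-order balances gives C_P(τ) = [k₁/(k₂−k₁)]·C_{A0}·(e^(−k₁τ) − e^(−k₂τ)).
e^(−k₁τ) = e^(−1.45×0.230) = e^(−0.3335) = 0.7164; e^(−k₂τ) = e^(−0.5957) = 0.5512.
C_P = 1.45×2.27/(2.59−1.45) × (0.7164−0.5512) = 2.887×0.1652 = 0.4771 mol·L⁻¹.
Y_P = C_P/C_{A0} = 0.4771/2.27 = 0.210.

0.210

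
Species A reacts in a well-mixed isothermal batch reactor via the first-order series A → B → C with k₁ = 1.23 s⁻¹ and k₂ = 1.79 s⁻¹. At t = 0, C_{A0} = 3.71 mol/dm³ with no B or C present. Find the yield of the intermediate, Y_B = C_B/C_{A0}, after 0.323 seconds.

0.244

For first-order series with pure A initially, C_B(t) = k₁C_{A0}/(k₂−k₁)·(e^(−k₁t) − e^(−k₂t)).
e^(−k₁t) = e^(−1.23×0.323) = e^(−0.3973) = 0.6721; e^(−k₂t) = e^(−0.5782) = 0.5609.
C_B = 1.23×3.71/(1.79−1.23) × (0.6721−0.5609) = 8.149×0.1112 = 0.9063 mol/dm³.
Y_B = C_B/C_{A0} = 0.9063/3.71 = 0.244.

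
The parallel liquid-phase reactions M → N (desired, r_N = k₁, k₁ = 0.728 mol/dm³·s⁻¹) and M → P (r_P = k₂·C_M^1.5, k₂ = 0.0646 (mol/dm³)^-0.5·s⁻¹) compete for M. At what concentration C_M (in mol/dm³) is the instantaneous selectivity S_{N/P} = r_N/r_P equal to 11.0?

S_{N/P} = (k₁/k₂)·C_M^-1.5 ⇒ C_M = (S·k₂/k₁)^(1/(-1.5)).
= (11.0×0.0646/0.728)^(-0.6667) = (0.9761)^(-0.6667) = 1.02 mol/dm³.

1.02 mol/dm³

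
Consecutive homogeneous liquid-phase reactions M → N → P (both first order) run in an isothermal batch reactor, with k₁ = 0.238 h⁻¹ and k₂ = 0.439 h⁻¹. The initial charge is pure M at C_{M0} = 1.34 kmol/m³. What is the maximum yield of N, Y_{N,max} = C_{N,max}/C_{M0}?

For a first-order series the maximum intermediate yield is C_{N,max}/C_{M0} = (k₁/k₂)^[k₂/(k₂−k₁)].
= (0.238/0.439)^(0.439/(0.439−0.238)) = (0.5421)^(2.184) = 0.2626.

0.263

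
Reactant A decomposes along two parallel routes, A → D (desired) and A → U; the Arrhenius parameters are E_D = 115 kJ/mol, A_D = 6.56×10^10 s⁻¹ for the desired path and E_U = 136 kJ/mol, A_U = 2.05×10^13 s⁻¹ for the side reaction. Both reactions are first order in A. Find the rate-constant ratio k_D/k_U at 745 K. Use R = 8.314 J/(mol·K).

0.0950

k_D/k_U = (A_D/A_U)·exp[−(E_D−E_U)/(RT)] = (A_D/A_U)·exp[(E_U−E_D)/(RT)].
(E_U−E_D)/(RT) = (136−115)×10³/(8.314×745) = 21000/6194 = 3.390.
k_D/k_U = (6.56×10^10/2.05×10^13)·exp(3.390) = 0.003200 × 29.68 = 0.0950.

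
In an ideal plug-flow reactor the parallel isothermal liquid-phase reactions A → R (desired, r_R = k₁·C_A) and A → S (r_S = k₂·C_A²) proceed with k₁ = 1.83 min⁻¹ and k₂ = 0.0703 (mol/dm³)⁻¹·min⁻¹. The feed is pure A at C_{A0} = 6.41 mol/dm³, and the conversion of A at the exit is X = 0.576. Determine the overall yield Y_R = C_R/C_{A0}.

0.491

C_A = C_{A0}(1−X) = 2.718 mol/dm³.
Along a PFR/batch, dC_R/dC_A = −r_R/(r_R+r_S) = −k₁/(k₁+k₂·C_A).
Integrating from C_{A0} to C_A: C_R = (1.83/0.0703)·ln[(1.83+0.0703·6.41)/(1.83+0.0703·2.72)] = 26.03·ln(2.281/2.021) = 3.145 mol/dm³.
Y_R = C_R/C_{A0} = 3.145/6.41 = 0.491.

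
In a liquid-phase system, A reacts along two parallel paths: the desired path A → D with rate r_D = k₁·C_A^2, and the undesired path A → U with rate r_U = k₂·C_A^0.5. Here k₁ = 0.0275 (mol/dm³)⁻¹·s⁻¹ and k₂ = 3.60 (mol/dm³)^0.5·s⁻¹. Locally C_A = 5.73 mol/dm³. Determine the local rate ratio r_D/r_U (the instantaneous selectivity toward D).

S_{D/U} = r_D/r_U = (k₁·C_A^2)/(k₂·C_A^0.5) = (k₁/k₂)·C_A^1.5.
= (0.0275×5.730^2) / (3.60×5.730^0.5) = 0.9029/8.617 = 0.105.
Since the desired path is higher order in A, keeping C_A high (PFR or concentrated feed) favours D.

0.105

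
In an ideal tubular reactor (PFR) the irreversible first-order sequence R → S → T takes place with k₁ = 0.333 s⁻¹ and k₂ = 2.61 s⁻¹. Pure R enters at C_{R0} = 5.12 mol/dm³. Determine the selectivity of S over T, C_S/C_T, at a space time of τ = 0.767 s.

0.709

Solving the coupled first-order balances gives C_S(τ) = [k₁/(k₂−k₁)]·C_{R0}·(e^(−k₁τ) − e^(−k₂τ)).
e^(−k₁τ) = e^(−0.333×0.767) = e^(−0.2554) = 0.7746; e^(−k₂τ) = e^(−2.002) = 0.1351.
C_S = 0.333×5.12/(2.61−0.333) × (0.7746−0.1351) = 0.7488×0.6395 = 0.4789 mol/dm³.
C_R = C_{R0}e^(−k₁τ) = 3.966 mol/dm³, so C_T = C_{R0}−C_R−C_S = 0.6752 mol/dm³; C_S/C_T = 0.709.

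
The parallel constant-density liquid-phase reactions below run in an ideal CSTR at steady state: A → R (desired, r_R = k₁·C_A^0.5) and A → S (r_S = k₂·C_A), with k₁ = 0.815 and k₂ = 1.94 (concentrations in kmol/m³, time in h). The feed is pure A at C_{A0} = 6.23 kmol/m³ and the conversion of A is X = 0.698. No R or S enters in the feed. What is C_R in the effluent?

Exit C_A = C_{A0}(1−X) = 6.23×0.302 = 1.881 kmol/m³.
A CSTR operates uniformly at the exit composition, giving r_R = 1.118 and r_S = 3.650 (each k·C_A^n at C_A = 1.881).
Fraction of consumed A going to R: r_R/(r_R+r_S) = 0.2345.
C_R = 0.2345·C_{A0}·X = 0.2345×6.23×0.698 = 1.02 kmol/m³.

1.02 kmol/m³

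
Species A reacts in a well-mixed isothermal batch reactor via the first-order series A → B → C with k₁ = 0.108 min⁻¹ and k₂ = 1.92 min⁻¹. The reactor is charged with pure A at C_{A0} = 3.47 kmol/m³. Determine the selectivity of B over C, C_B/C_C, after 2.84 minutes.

0.198

For first-order series with pure A initially, C_B(t) = k₁C_{A0}/(k₂−k₁)·(e^(−k₁t) − e^(−k₂t)).
e^(−k₁t) = e^(−0.108×2.84) = e^(−0.3067) = 0.7359; e^(−k₂t) = e^(−5.453) = 0.004284.
C_B = 0.108×3.47/(1.92−0.108) × (0.7359−0.004284) = 0.2068×0.7316 = 0.1513 kmol/m³.
C_A = C_{A0}e^(−k₁t) = 2.553 kmol/m³, so C_C = C_{A0}−C_A−C_B = 0.7653 kmol/m³; C_B/C_C = 0.198.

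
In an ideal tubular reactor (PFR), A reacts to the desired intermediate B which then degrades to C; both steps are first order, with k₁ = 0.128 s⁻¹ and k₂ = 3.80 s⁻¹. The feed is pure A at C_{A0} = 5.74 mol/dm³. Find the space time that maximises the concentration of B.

0.923 s

The intermediate peaks when r₁ = r₂, i.e. k₁e^(−k₁τ) = k₂e^(−k₂τ), giving τ_opt = ln(k₂/k₁)/(k₂−k₁).
= ln(3.80/0.128)/(3.80−0.128) = ln(29.69)/3.672 = 3.391/3.672 = 0.923 s.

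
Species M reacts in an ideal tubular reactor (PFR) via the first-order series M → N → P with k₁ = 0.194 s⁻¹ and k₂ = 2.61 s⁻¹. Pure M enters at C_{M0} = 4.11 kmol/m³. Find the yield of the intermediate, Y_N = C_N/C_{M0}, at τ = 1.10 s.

0.0603

Solving the coupled first-order balances gives C_N(τ) = [k₁/(k₂−k₁)]·C_{M0}·(e^(−k₁τ) − e^(−k₂τ)).
e^(−k₁τ) = e^(−0.194×1.10) = e^(−0.2134) = 0.8078; e^(−k₂τ) = e^(−2.871) = 0.05664.
C_N = 0.194×4.11/(2.61−0.194) × (0.8078−0.05664) = 0.3300×0.7512 = 0.2479 kmol/m³.
Y_N = C_N/C_{M0} = 0.2479/4.11 = 0.0603.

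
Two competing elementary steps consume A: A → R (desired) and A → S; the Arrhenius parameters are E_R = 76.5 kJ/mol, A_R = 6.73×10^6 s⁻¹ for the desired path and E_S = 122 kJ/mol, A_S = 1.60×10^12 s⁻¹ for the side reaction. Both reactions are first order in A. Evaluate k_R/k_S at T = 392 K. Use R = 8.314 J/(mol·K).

4.86

With equal orders, S_{R/S} = k_R/k_S = (A_R/A_S)·exp[(E_S−E_R)/(RT)].
(E_S−E_R)/(RT) = (122−76.5)×10³/(8.314×392) = 45500/3259 = 13.96.
k_R/k_S = (6.73×10^6/1.60×10^12)·exp(13.96) = 4.206×10^-6 × 1.157×10^6 = 4.86.
Since E_R < E_S, lowering the temperature improves selectivity toward R.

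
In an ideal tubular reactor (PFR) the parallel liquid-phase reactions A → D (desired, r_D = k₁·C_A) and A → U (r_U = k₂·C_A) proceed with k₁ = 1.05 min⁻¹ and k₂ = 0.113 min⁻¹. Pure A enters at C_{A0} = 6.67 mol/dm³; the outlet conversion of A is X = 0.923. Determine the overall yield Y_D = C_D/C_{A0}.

C_A = C_{A0}(1−X) = 0.5136 mol/dm³.
Both paths are first order in A, so the instantaneous fraction to D is constant: dC_D/d(−C_A) = k₁/(k₁+k₂) = 0.9028.
C_D = 0.9028·(C_{A0}−C_A) = 0.9028×6.156 = 5.56 mol/dm³.
Y_D = C_D/C_{A0} = 5.558/6.67 = 0.833.

0.833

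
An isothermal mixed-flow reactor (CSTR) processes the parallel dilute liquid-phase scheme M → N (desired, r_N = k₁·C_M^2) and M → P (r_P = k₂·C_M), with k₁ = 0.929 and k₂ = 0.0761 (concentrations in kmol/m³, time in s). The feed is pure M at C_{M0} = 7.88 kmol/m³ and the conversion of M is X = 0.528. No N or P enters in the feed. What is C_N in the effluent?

4.07 kmol/m³

Exit C_M = C_{M0}(1−X) = 7.88×0.472 = 3.719 kmol/m³.
A CSTR operates uniformly at the exit composition, giving r_N = 12.85 and r_P = 0.2830 (each k·C_M^n at C_M = 3.719).
Fraction of consumed M going to N: r_N/(r_N+r_P) = 0.9785.
C_N = 0.9785·C_{M0}·X = 0.9785×7.88×0.528 = 4.07 kmol/m³.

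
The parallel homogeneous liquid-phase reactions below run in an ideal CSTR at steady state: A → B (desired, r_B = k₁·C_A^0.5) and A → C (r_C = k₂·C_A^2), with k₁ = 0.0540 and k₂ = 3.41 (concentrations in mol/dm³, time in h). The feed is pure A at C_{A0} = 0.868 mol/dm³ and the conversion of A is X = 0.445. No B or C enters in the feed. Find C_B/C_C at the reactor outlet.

Exit C_A = C_{A0}(1−X) = 0.868×0.555 = 0.4817 mol/dm³.
In a CSTR the entire volume is at exit conditions, so r_B = 0.0540×0.4817^0.5 = 0.03748 and r_C = 3.41×0.4817^2 = 0.7914.
Overall selectivity = C_B/C_C = r_Bτ/(r_Cτ) = r_B/r_C = 0.0474.

0.0474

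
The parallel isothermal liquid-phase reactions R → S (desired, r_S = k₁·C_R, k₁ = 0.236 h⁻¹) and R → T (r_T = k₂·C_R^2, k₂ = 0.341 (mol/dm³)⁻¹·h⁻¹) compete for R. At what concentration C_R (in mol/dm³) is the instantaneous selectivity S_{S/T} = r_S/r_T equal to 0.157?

4.41 mol/dm³

S_{S/T} = (k₁/k₂)·C_R⁻¹ ⇒ C_R = (S·k₂/k₁)^(-1).
= (0.157×0.341/0.236)^(-1) = (0.2269)^(-1) = 4.41 mol/dm³.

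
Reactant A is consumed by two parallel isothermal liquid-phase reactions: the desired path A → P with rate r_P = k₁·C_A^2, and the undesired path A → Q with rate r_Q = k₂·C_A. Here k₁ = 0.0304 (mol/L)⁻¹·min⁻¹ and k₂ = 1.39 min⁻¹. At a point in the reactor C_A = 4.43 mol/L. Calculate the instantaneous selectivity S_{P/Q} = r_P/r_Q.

0.0969

S_{P/Q} = r_P/r_Q = (k₁·C_A^2)/(k₂·C_A) = (k₁/k₂)·C_A.
= (0.0304×4.430^2) / (1.39×4.430) = 0.5966/6.158 = 0.0969.
Since the desired path is higher order in A, keeping C_A high (PFR or concentrated feed) favours P.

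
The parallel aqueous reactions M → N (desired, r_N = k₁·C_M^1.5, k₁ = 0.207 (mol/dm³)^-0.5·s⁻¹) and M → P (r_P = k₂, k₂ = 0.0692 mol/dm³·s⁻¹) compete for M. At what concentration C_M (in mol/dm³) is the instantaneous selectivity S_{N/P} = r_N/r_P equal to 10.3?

2.28 mol/dm³

S_{N/P} = (k₁/k₂)·C_M^1.5 ⇒ C_M = (S·k₂/k₁)^(1/1.5).
= (10.3×0.0692/0.207)^(0.6667) = (3.443)^(0.6667) = 2.28 mol/dm³.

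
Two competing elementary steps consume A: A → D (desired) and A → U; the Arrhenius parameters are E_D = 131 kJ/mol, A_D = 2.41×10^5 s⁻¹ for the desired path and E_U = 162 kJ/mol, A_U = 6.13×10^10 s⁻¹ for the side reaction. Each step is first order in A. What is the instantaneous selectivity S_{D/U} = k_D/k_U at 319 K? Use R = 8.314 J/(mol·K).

0.469

k_D/k_U = (A_D/A_U)·exp[−(E_D−E_U)/(RT)] = (A_D/A_U)·exp[(E_U−E_D)/(RT)].
(E_U−E_D)/(RT) = (162−131)×10³/(8.314×319) = 31000/2652 = 11.69.
k_D/k_U = (2.41×10^5/6.13×10^10)·exp(11.69) = 3.931×10^-6 × 1.192×10^5 = 0.469.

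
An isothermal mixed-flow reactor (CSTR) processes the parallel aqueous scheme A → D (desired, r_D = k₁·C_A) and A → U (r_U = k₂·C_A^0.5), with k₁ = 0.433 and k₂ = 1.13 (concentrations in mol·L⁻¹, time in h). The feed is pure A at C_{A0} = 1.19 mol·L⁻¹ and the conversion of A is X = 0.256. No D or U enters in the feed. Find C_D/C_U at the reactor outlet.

0.361

Exit C_A = C_{A0}(1−X) = 1.19×0.744 = 0.8854 mol·L⁻¹.
In a CSTR the entire volume is at exit conditions, so r_D = 0.433×0.8854 = 0.3834 and r_U = 1.13×0.8854^0.5 = 1.063.
Overall selectivity = C_D/C_U = r_Dτ/(r_Uτ) = r_D/r_U = 0.361.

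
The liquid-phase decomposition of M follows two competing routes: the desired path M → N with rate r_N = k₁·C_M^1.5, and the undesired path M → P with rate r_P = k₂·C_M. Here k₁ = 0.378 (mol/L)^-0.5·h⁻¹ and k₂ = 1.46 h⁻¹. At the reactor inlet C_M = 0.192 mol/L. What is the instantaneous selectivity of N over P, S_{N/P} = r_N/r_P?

0.113

S_{N/P} = r_N/r_P = (k₁·C_M^1.5)/(k₂·C_M) = (k₁/k₂)·C_M^0.5.
= (0.378×0.1920^1.5) / (1.46×0.1920) = 0.03180/0.2803 = 0.113.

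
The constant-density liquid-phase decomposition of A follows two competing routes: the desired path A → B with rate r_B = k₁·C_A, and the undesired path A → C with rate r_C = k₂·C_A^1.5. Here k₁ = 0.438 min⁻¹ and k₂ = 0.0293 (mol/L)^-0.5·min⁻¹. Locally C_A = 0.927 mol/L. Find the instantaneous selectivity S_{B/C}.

15.5

S_{B/C} = r_B/r_C = (k₁·C_A)/(k₂·C_A^1.5) = (k₁/k₂)·C_A^-0.5.
= (0.438×0.9270) / (0.0293×0.9270^1.5) = 0.4060/0.02615 = 15.5.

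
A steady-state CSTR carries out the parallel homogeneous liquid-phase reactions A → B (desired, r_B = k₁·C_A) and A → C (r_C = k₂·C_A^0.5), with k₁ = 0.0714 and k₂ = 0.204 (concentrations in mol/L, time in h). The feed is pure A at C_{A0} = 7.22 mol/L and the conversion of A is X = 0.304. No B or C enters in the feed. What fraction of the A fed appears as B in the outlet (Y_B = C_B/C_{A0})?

Exit C_A = C_{A0}(1−X) = 7.22×0.696 = 5.025 mol/L.
A CSTR operates uniformly at the exit composition, giving r_B = 0.3588 and r_C = 0.4573 (each k·C_A^n at C_A = 5.025).
Fraction of consumed A going to B: r_B/(r_B+r_C) = 0.4396.
C_B = 0.4396·C_{A0}·X = 0.4396×7.22×0.304 = 0.965 mol/L; Y_B = C_B/C_{A0} = 0.134.

0.134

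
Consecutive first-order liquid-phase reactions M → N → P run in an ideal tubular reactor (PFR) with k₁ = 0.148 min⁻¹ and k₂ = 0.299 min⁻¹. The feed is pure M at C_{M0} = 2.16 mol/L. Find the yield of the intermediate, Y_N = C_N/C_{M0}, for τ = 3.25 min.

The intermediate concentration in a first-order A→B→C sequence is C_N = k₁C_{M0}(e^(−k₁τ) − e^(−k₂τ))/(k₂−k₁).
e^(−k₁τ) = e^(−0.148×3.25) = e^(−0.4810) = 0.6182; e^(−k₂τ) = e^(−0.9718) = 0.3784.
C_N = 0.148×2.16/(0.299−0.148) × (0.6182−0.3784) = 2.117×0.2397 = 0.5076 mol/L.
Y_N = C_N/C_{M0} = 0.5076/2.16 = 0.235.

0.235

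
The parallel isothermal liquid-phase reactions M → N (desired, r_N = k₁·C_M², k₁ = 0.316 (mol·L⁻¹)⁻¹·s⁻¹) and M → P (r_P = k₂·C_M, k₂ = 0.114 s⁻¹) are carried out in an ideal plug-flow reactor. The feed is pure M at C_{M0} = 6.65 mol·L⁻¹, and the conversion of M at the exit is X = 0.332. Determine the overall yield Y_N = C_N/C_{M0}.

C_M = C_{M0}(1−X) = 4.442 mol·L⁻¹.
Along a PFR/batch, dC_P/dC_M = −r_P/(r_N+r_P) = −k₂/(k₂+k₁·C_M).
Integrating from C_{M0} to C_M: C_P = (0.114/0.316)·ln[(0.114+0.316·6.65)/(0.114+0.316·4.44)] = 0.3608·ln(2.215/1.518) = 0.1364 mol·L⁻¹.
Then C_N = (C_{M0}−C_M) − C_P = 2.208 − 0.1364 = 2.071 mol·L⁻¹.
Y_N = C_N/C_{M0} = 2.071/6.65 = 0.311.

0.311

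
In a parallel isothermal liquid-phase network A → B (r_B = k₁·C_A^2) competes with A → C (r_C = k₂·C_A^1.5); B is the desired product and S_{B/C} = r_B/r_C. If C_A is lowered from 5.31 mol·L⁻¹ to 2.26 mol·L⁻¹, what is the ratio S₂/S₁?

S_{B/C} = (k₁/k₂)·C_A^0.5, so S₂/S₁ = (C_{A,2}/C_{A,1})^0.5.
= (2.26/5.31)^0.5 = (0.4256)^0.5 = 0.652.
Selectivity toward B falls as C_A falls — high-concentration operation is favoured.

0.652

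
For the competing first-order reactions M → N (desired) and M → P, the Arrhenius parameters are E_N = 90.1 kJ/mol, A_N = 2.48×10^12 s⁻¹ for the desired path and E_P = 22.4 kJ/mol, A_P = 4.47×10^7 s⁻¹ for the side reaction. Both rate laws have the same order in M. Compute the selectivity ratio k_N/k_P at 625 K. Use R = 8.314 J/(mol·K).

k_N/k_P = (A_N/A_P)·exp[−(E_N−E_P)/(RT)] = (A_N/A_P)·exp[(E_P−E_N)/(RT)].
(E_P−E_N)/(RT) = (22.4−90.1)×10³/(8.314×625) = -67700/5196 = -13.03.
k_N/k_P = (2.48×10^12/4.47×10^7)·exp(-13.03) = 55481 × 2.197×10^-6 = 0.122.
Since E_N > E_P, raising the temperature improves selectivity toward N.

0.122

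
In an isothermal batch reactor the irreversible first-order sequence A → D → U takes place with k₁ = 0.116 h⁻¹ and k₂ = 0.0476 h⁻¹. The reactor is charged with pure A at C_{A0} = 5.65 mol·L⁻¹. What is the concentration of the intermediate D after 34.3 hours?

The intermediate concentration in a first-order A→B→C sequence is C_D = k₁C_{A0}(e^(−k₁t) − e^(−k₂t))/(k₂−k₁).
e^(−k₁t) = e^(−0.116×34.3) = e^(−3.979) = 0.01871; e^(−k₂t) = e^(−1.633) = 0.1954.
C_D = 0.116×5.65/(0.0476−0.116) × (0.01871−0.1954) = (-9.582)×(-0.1767) = 1.693 mol·L⁻¹.

1.69 mol·L⁻¹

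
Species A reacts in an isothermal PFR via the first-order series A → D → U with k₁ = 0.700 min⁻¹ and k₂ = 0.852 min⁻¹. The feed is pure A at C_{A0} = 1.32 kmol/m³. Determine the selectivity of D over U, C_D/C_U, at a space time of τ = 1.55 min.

Solving the coupled first-order balances gives C_D(τ) = [k₁/(k₂−k₁)]·C_{A0}·(e^(−k₁τ) − e^(−k₂τ)).
e^(−k₁τ) = e^(−0.700×1.55) = e^(−1.085) = 0.3379; e^(−k₂τ) = e^(−1.321) = 0.2670.
C_D = 0.700×1.32/(0.852−0.700) × (0.3379−0.2670) = 6.079×0.07093 = 0.4312 kmol/m³.
C_A = C_{A0}e^(−k₁τ) = 0.4460 kmol/m³, so C_U = C_{A0}−C_A−C_D = 0.4428 kmol/m³; C_D/C_U = 0.974.

0.974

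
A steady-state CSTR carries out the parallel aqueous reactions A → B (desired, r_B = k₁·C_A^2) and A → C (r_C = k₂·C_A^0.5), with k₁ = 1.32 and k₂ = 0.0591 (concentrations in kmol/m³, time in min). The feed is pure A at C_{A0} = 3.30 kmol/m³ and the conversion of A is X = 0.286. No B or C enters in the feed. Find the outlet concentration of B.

Exit C_A = C_{A0}(1−X) = 3.30×0.714 = 2.356 kmol/m³.
Rates in a CSTR are evaluated at the outlet concentration: r_B = 1.32×2.356^2 = 7.328, r_C = 0.0591×2.356^0.5 = 0.09072.
Fraction of consumed A going to B: r_B/(r_B+r_C) = 0.9878.
C_B = 0.9878·C_{A0}·X = 0.9878×3.30×0.286 = 0.932 kmol/m³.

0.932 kmol/m³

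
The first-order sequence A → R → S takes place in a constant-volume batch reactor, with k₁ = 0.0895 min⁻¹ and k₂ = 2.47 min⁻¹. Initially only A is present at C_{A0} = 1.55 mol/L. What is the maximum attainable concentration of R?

0.0496 mol/L

Evaluating C_R at t_opt = ln(k₂/k₁)/(k₂−k₁) gives C_{R,max}/C_{A0} = (k₁/k₂)^[k₂/(k₂−k₁)].
= (0.0895/2.47)^(2.47/(2.47−0.0895)) = (0.03623)^(1.038) = 0.03199.
C_{R,max} = 0.03199×1.55 = 0.0496 mol/L.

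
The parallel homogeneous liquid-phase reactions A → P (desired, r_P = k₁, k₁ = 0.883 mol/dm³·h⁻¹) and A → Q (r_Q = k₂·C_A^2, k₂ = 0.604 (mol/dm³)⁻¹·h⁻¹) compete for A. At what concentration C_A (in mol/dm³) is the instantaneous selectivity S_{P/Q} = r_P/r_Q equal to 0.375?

1.97 mol/dm³

S_{P/Q} = (k₁/k₂)·C_A^-2 ⇒ C_A = (S·k₂/k₁)^(-0.5).
= (0.375×0.604/0.883)^(-0.5) = (0.2565)^(-0.5) = 1.97 mol/dm³.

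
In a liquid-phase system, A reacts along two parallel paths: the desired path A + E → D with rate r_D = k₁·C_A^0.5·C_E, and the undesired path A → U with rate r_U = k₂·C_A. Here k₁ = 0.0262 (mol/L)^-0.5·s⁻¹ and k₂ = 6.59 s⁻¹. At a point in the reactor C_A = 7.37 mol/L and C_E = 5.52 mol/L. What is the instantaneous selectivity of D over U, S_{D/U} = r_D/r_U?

S_{D/U} = r_D/r_U = (k₁·C_A^0.5·C_E)/(k₂·C_A) = (k₁/k₂)·C_A^-0.5·C_E.
= (0.0262×7.370^0.5×5.520) / (6.59×7.370) = 0.3926/48.57 = 0.00808.
The undesired path is higher order in A, so low C_A (CSTR or dilute feed) favours D.

0.00808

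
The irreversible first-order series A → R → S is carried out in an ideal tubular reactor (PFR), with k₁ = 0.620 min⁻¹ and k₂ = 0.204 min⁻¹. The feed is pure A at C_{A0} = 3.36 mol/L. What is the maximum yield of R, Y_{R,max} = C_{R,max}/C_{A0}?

0.580

Evaluating C_R at τ_opt = ln(k₂/k₁)/(k₂−k₁) gives C_{R,max}/C_{A0} = (k₁/k₂)^[k₂/(k₂−k₁)].
= (0.620/0.204)^(0.204/(0.204−0.620)) = (3.039)^(-0.4904) = 0.5798.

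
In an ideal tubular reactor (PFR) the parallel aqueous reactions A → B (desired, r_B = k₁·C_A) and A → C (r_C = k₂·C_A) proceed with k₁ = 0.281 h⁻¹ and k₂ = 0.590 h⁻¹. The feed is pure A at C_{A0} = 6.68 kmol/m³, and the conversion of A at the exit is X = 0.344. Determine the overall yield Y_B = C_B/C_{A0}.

C_A = C_{A0}(1−X) = 4.382 kmol/m³.
Both paths are first order in A, so the instantaneous fraction to B is constant: dC_B/d(−C_A) = k₁/(k₁+k₂) = 0.3226.
C_B = 0.3226·(C_{A0}−C_A) = 0.3226×2.298 = 0.741 kmol/m³.
Y_B = C_B/C_{A0} = 0.7413/6.68 = 0.111.

0.111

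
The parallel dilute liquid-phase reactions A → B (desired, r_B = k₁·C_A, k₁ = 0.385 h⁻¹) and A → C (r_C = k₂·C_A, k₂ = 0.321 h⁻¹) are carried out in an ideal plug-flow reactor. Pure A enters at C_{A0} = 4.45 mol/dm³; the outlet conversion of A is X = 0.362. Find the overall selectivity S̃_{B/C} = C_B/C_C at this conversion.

C_A = C_{A0}(1−X) = 2.839 mol/dm³.
Both paths are first order in A, so the instantaneous fraction to B is constant: dC_B/d(−C_A) = k₁/(k₁+k₂) = 0.5453.
C_B = 0.5453·(C_{A0}−C_A) = 0.5453×1.611 = 0.878 mol/dm³.
C_C = (C_{A0}−C_A)−C_B = 0.7324 mol/dm³; S̃_{B/C} = 0.8785/0.7324 = 1.20.

1.20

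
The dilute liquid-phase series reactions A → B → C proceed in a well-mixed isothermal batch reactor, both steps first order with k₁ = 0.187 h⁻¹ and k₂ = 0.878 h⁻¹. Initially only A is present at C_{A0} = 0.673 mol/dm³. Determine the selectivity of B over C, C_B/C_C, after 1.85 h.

The intermediate concentration in a first-order A→B→C sequence is C_B = k₁C_{A0}(e^(−k₁t) − e^(−k₂t))/(k₂−k₁).
e^(−k₁t) = e^(−0.187×1.85) = e^(−0.3460) = 0.7075; e^(−k₂t) = e^(−1.624) = 0.1970.
C_B = 0.187×0.673/(0.878−0.187) × (0.7075−0.1970) = 0.1821×0.5105 = 0.09298 mol/dm³.
C_A = C_{A0}e^(−k₁t) = 0.4762 mol/dm³, so C_C = C_{A0}−C_A−C_B = 0.1038 mol/dm³; C_B/C_C = 0.895.

0.895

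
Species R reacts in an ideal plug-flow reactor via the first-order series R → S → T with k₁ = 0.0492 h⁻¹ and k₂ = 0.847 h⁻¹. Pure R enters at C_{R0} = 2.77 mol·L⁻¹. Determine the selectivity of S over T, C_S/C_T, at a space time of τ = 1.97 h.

Solving the coupled first-order balances gives C_S(τ) = [k₁/(k₂−k₁)]·C_{R0}·(e^(−k₁τ) − e^(−k₂τ)).
e^(−k₁τ) = e^(−0.0492×1.97) = e^(−0.09692) = 0.9076; e^(−k₂τ) = e^(−1.669) = 0.1885.
C_S = 0.0492×2.77/(0.847−0.0492) × (0.9076−0.1885) = 0.1708×0.7191 = 0.1228 mol·L⁻¹.
C_R = C_{R0}e^(−k₁τ) = 2.514 mol·L⁻¹, so C_T = C_{R0}−C_R−C_S = 0.1330 mol·L⁻¹; C_S/C_T = 0.923.

0.923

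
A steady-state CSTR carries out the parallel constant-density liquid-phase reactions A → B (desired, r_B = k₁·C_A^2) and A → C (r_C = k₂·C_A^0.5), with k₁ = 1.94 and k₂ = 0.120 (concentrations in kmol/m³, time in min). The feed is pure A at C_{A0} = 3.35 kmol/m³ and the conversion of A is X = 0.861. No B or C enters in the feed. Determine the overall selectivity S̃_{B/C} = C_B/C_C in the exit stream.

5.14

Exit C_A = C_{A0}(1−X) = 3.35×0.139 = 0.4657 kmol/m³.
A CSTR operates uniformly at the exit composition, giving r_B = 0.4207 and r_C = 0.08189 (each k·C_A^n at C_A = 0.4657).
Overall selectivity = C_B/C_C = r_Bτ/(r_Cτ) = r_B/r_C = 5.14.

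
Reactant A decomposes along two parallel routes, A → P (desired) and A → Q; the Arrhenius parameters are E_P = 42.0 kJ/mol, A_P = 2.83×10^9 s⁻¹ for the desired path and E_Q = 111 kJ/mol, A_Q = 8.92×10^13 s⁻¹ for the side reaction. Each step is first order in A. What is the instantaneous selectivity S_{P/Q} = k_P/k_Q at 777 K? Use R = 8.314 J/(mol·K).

Since both paths have the same order in A, the concentration cancels and S_{P/Q} = k_P/k_Q = (A_P/A_Q)·exp[(E_Q−E_P)/(RT)].
(E_Q−E_P)/(RT) = (111−42.0)×10³/(8.314×777) = 69000/6460 = 10.68.
k_P/k_Q = (2.83×10^9/8.92×10^13)·exp(10.68) = 3.173×10^-5 × 43528 = 1.38.

1.38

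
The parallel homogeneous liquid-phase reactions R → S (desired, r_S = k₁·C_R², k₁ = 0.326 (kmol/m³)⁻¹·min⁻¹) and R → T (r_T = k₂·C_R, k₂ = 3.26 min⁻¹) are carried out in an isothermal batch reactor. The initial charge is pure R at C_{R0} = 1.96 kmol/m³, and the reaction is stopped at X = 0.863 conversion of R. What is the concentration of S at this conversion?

0.167 kmol/m³

C_R = C_{R0}(1−X) = 0.2685 kmol/m³.
Along a PFR/batch, dC_T/dC_R = −r_T/(r_S+r_T) = −k₂/(k₂+k₁·C_R).
Integrating from C_{R0} to C_R: C_T = (3.26/0.326)·ln[(3.26+0.326·1.96)/(3.26+0.326·0.269)] = 10.000·ln(3.899/3.348) = 1.525 kmol/m³.
Then C_S = (C_{R0}−C_R) − C_T = 1.691 − 1.525 = 0.1666 kmol/m³.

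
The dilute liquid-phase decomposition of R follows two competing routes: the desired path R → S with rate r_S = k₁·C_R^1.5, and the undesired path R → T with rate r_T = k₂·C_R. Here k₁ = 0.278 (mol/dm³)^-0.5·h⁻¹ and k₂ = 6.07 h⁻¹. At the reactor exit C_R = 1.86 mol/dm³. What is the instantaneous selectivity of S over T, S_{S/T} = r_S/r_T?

S_{S/T} = r_S/r_T = (k₁·C_R^1.5)/(k₂·C_R) = (k₁/k₂)·C_R^0.5.
= (0.278×1.860^1.5) / (6.07×1.860) = 0.7052/11.29 = 0.0625.
Since the desired path is higher order in R, keeping C_R high (PFR or concentrated feed) favours S.

0.0625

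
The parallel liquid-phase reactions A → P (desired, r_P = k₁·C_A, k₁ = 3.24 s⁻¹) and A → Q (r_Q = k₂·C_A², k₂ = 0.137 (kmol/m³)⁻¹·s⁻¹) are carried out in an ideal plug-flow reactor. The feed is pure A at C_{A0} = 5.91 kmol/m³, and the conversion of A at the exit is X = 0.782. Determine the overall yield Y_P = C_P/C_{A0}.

0.680

C_A = C_{A0}(1−X) = 1.288 kmol/m³.
Along a PFR/batch, dC_P/dC_A = −r_P/(r_P+r_Q) = −k₁/(k₁+k₂·C_A).
Integrating from C_{A0} to C_A: C_P = (3.24/0.137)·ln[(3.24+0.137·5.91)/(3.24+0.137·1.29)] = 23.65·ln(4.050/3.417) = 4.021 kmol/m³.
Y_P = C_P/C_{A0} = 4.021/5.91 = 0.680.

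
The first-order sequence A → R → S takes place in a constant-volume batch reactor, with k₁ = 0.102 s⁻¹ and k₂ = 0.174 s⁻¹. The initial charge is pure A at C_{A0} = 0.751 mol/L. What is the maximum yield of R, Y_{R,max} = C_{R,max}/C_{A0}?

0.275

For a first-order series the maximum intermediate yield is C_{R,max}/C_{A0} = (k₁/k₂)^[k₂/(k₂−k₁)].
= (0.102/0.174)^(0.174/(0.174−0.102)) = (0.5862)^(2.417) = 0.2751.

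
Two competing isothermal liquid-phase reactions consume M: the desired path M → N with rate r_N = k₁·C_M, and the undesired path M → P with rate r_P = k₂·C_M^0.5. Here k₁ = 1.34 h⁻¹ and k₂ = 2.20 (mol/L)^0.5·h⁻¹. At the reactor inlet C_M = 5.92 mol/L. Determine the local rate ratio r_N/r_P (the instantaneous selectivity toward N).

1.48

S_{N/P} = r_N/r_P = (k₁·C_M)/(k₂·C_M^0.5) = (k₁/k₂)·C_M^0.5.
= (1.34×5.920) / (2.20×5.920^0.5) = 7.933/5.353 = 1.48.
Since the desired path is higher order in M, keeping C_M high (PFR or concentrated feed) favours N.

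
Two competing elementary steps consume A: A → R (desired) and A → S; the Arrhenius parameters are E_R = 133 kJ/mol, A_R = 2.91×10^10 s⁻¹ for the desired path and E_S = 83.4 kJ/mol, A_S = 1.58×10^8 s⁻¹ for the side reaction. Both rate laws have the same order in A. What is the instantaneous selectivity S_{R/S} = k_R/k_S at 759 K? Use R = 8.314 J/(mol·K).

Since both paths have the same order in A, the concentration cancels and S_{R/S} = k_R/k_S = (A_R/A_S)·exp[(E_S−E_R)/(RT)].
(E_S−E_R)/(RT) = (83.4−133)×10³/(8.314×759) = -49600/6310 = -7.860.
k_R/k_S = (2.91×10^10/1.58×10^8)·exp(-7.860) = 184.2 × 3.858×10^-4 = 0.0711.

0.0711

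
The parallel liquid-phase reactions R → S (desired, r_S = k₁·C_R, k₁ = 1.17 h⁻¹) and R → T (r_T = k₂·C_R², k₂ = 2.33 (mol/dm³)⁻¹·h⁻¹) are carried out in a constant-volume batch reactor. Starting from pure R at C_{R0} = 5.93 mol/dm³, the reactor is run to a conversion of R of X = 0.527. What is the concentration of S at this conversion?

C_R = C_{R0}(1−X) = 2.805 mol/dm³.
Along a PFR/batch, dC_S/dC_R = −r_S/(r_S+r_T) = −k₁/(k₁+k₂·C_R).
Integrating from C_{R0} to C_R: C_S = (1.17/2.33)·ln[(1.17+2.33·5.93)/(1.17+2.33·2.80)] = 0.5021·ln(14.99/7.705) = 0.3341 mol/dm³.

0.334 mol/dm³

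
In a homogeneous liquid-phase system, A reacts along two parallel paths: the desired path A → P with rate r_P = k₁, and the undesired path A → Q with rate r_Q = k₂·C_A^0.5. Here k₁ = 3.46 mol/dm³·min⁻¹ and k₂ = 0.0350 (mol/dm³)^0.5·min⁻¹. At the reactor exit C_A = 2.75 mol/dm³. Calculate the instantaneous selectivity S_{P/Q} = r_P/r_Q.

S_{P/Q} = r_P/r_Q = (k₁)/(k₂·C_A^0.5) = (k₁/k₂)·C_A^-0.5.
= (3.46) / (0.0350×2.750^0.5) = 3.460/0.05804 = 59.6.
The undesired path is higher order in A, so low C_A (CSTR or dilute feed) favours P.

59.6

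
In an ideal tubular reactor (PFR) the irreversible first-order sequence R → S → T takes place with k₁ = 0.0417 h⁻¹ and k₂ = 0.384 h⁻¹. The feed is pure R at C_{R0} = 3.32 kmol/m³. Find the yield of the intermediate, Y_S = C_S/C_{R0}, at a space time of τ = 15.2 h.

0.0643

For first-order series with pure R initially, C_S(τ) = k₁C_{R0}/(k₂−k₁)·(e^(−k₁τ) − e^(−k₂τ)).
e^(−k₁τ) = e^(−0.0417×15.2) = e^(−0.6338) = 0.5306; e^(−k₂τ) = e^(−5.837) = 0.002918.
C_S = 0.0417×3.32/(0.384−0.0417) × (0.5306−0.002918) = 0.4045×0.5276 = 0.2134 kmol/m³.
Y_S = C_S/C_{R0} = 0.2134/3.32 = 0.0643.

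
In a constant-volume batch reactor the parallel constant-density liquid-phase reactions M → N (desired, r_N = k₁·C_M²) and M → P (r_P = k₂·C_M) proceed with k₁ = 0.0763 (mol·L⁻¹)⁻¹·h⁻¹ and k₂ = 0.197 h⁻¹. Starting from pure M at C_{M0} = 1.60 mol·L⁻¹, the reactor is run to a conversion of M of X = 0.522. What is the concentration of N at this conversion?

C_M = C_{M0}(1−X) = 0.7648 mol·L⁻¹.
Along a PFR/batch, dC_P/dC_M = −r_P/(r_N+r_P) = −k₂/(k₂+k₁·C_M).
Integrating from C_{M0} to C_M: C_P = (0.197/0.0763)·ln[(0.197+0.0763·1.60)/(0.197+0.0763·0.765)] = 2.582·ln(0.3191/0.2554) = 0.5752 mol·L⁻¹.
Then C_N = (C_{M0}−C_M) − C_P = 0.8352 − 0.5752 = 0.2600 mol·L⁻¹.

0.260 mol·L⁻¹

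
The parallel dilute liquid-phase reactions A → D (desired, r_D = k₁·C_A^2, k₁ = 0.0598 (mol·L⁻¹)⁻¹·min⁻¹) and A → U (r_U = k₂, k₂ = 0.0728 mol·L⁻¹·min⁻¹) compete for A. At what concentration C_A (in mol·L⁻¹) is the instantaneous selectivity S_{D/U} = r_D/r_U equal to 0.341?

S_{D/U} = (k₁/k₂)·C_A^2 ⇒ C_A = (S·k₂/k₁)^(0.5).
= (0.341×0.0728/0.0598)^(0.5) = (0.4151)^(0.5) = 0.644 mol·L⁻¹.

0.644 mol·L⁻¹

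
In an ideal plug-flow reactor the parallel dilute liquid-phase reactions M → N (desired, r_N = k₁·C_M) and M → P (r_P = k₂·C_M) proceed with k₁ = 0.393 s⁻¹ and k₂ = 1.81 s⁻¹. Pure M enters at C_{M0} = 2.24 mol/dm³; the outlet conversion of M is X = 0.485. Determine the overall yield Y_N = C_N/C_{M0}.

0.0865

C_M = C_{M0}(1−X) = 1.154 mol/dm³.
Both paths are first order in M, so the instantaneous fraction to N is constant: dC_N/d(−C_M) = k₁/(k₁+k₂) = 0.1784.
C_N = 0.1784·(C_{M0}−C_M) = 0.1784×1.086 = 0.194 mol/dm³.
Y_N = C_N/C_{M0} = 0.1938/2.24 = 0.0865.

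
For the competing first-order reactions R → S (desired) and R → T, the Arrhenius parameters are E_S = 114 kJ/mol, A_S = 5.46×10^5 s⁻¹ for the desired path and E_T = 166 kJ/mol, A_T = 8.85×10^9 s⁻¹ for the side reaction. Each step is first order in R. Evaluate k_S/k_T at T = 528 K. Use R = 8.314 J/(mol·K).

8.61

k_S/k_T = (A_S/A_T)·exp[−(E_S−E_T)/(RT)] = (A_S/A_T)·exp[(E_T−E_S)/(RT)].
(E_T−E_S)/(RT) = (166−114)×10³/(8.314×528) = 52000/4390 = 11.85.
k_S/k_T = (5.46×10^5/8.85×10^9)·exp(11.85) = 6.169×10^-5 × 1.395×10^5 = 8.61.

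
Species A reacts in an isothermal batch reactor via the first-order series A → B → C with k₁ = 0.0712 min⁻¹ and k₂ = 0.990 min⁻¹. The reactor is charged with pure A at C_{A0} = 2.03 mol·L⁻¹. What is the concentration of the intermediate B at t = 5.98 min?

0.102 mol·L⁻¹

Solving the coupled first-order balances gives C_B(t) = [k₁/(k₂−k₁)]·C_{A0}·(e^(−k₁t) − e^(−k₂t)).
e^(−k₁t) = e^(−0.0712×5.98) = e^(−0.4258) = 0.6533; e^(−k₂t) = e^(−5.920) = 0.002685.
C_B = 0.0712×2.03/(0.990−0.0712) × (0.6533−0.002685) = 0.1573×0.6506 = 0.1023 mol·L⁻¹.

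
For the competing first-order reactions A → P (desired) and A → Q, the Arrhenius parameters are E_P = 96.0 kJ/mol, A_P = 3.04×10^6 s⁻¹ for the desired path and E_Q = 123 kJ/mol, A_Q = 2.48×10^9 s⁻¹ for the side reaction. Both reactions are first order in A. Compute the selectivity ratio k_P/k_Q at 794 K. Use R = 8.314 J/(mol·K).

k_P/k_Q = (A_P/A_Q)·exp[−(E_P−E_Q)/(RT)] = (A_P/A_Q)·exp[(E_Q−E_P)/(RT)].
(E_Q−E_P)/(RT) = (123−96.0)×10³/(8.314×794) = 27000/6601 = 4.090.
k_P/k_Q = (3.04×10^6/2.48×10^9)·exp(4.090) = 0.001226 × 59.75 = 0.0732.
Since E_P < E_Q, lowering the temperature improves selectivity toward P.

0.0732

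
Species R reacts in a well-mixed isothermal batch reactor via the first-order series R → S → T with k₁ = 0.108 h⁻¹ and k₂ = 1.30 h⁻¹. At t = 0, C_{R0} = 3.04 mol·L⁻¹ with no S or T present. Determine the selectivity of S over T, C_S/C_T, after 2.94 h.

Solving the coupled first-order balances gives C_S(t) = [k₁/(k₂−k₁)]·C_{R0}·(e^(−k₁t) − e^(−k₂t)).
e^(−k₁t) = e^(−0.108×2.94) = e^(−0.3175) = 0.7280; e^(−k₂t) = e^(−3.822) = 0.02188.
C_S = 0.108×3.04/(1.30−0.108) × (0.7280−0.02188) = 0.2754×0.7061 = 0.1945 mol·L⁻¹.
C_R = C_{R0}e^(−k₁t) = 2.213 mol·L⁻¹, so C_T = C_{R0}−C_R−C_S = 0.6325 mol·L⁻¹; C_S/C_T = 0.307.

0.307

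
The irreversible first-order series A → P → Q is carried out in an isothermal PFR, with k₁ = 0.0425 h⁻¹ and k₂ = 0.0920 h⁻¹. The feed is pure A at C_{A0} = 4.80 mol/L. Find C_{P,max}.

Evaluating C_P at τ_opt = ln(k₂/k₁)/(k₂−k₁) gives C_{P,max}/C_{A0} = (k₁/k₂)^[k₂/(k₂−k₁)].
= (0.0425/0.0920)^(0.0920/(0.0920−0.0425)) = (0.4620)^(1.859) = 0.2380.
C_{P,max} = 0.2380×4.80 = 1.14 mol/L.

1.14 mol/L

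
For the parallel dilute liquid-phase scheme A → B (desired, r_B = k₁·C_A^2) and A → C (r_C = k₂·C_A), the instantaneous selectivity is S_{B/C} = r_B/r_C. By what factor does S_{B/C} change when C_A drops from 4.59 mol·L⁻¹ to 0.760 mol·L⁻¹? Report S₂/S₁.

0.166

S_{B/C} = (k₁/k₂)·C_A, so S₂/S₁ = (C_{A,2}/C_{A,1}).
= 0.760/4.59 = 0.166.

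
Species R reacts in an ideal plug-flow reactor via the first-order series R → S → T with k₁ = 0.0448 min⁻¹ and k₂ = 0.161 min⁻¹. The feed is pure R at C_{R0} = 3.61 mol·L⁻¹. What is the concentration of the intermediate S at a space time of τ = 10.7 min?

0.613 mol·L⁻¹

The intermediate concentration in a first-order A→B→C sequence is C_S = k₁C_{R0}(e^(−k₁τ) − e^(−k₂τ))/(k₂−k₁).
e^(−k₁τ) = e^(−0.0448×10.7) = e^(−0.4794) = 0.6192; e^(−k₂τ) = e^(−1.723) = 0.1786.
C_S = 0.0448×3.61/(0.161−0.0448) × (0.6192−0.1786) = 1.392×0.4406 = 0.6132 mol·L⁻¹.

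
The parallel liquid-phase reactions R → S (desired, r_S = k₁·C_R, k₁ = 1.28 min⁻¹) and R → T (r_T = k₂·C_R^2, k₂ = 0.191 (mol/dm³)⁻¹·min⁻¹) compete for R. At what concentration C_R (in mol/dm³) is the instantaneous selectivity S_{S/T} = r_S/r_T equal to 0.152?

44.1 mol/dm³

S_{S/T} = (k₁/k₂)·C_R⁻¹ ⇒ C_R = (S·k₂/k₁)^(-1).
= (0.152×0.191/1.28)^(-1) = (0.02268)^(-1) = 44.1 mol/dm³.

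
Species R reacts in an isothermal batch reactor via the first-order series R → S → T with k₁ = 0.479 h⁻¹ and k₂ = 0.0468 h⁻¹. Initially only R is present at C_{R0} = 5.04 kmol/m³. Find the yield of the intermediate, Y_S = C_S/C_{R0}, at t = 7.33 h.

0.753

The intermediate concentration in a first-order A→B→C sequence is C_S = k₁C_{R0}(e^(−k₁t) − e^(−k₂t))/(k₂−k₁).
e^(−k₁t) = e^(−0.479×7.33) = e^(−3.511) = 0.02986; e^(−k₂t) = e^(−0.3430) = 0.7096.
C_S = 0.479×5.04/(0.0468−0.479) × (0.02986−0.7096) = (-5.586)×(-0.6797) = 3.797 kmol/m³.
Y_S = C_S/C_{R0} = 3.797/5.04 = 0.753.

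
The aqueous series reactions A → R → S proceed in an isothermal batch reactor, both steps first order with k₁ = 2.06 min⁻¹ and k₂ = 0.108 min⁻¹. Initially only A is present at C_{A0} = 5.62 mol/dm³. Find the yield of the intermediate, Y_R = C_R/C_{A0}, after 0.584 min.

0.674

Solving the coupled first-order balances gives C_R(t) = [k₁/(k₂−k₁)]·C_{A0}·(e^(−k₁t) − e^(−k₂t)).
e^(−k₁t) = e^(−2.06×0.584) = e^(−1.203) = 0.3003; e^(−k₂t) = e^(−0.06307) = 0.9389.
C_R = 2.06×5.62/(0.108−2.06) × (0.3003−0.9389) = (-5.931)×(-0.6386) = 3.787 mol/dm³.
Y_R = C_R/C_{A0} = 3.787/5.62 = 0.674.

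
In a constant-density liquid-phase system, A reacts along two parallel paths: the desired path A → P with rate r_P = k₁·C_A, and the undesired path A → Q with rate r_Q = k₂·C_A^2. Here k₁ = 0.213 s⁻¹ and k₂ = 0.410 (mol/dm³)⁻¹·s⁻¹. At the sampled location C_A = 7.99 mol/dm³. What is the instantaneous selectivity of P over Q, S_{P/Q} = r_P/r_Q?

S_{P/Q} = r_P/r_Q = (k₁·C_A)/(k₂·C_A^2) = (k₁/k₂)·C_A⁻¹.
= (0.213×7.990) / (0.410×7.990^2) = 1.702/26.17 = 0.0650.

0.0650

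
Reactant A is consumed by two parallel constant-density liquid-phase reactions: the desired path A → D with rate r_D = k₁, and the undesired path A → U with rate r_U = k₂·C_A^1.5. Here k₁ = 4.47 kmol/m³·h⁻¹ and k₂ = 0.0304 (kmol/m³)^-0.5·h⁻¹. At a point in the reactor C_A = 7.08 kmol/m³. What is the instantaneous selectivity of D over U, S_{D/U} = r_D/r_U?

7.81

S_{D/U} = r_D/r_U = (k₁)/(k₂·C_A^1.5) = (k₁/k₂)·C_A^-1.5.
= (4.47) / (0.0304×7.080^1.5) = 4.470/0.5727 = 7.81.
The undesired path is higher order in A, so low C_A (CSTR or dilute feed) favours D.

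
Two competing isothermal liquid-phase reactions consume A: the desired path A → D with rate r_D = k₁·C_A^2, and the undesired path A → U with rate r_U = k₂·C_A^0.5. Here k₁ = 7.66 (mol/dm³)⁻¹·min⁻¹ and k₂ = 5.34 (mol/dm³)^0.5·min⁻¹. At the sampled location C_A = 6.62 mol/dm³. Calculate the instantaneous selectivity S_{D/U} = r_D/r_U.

S_{D/U} = r_D/r_U = (k₁·C_A^2)/(k₂·C_A^0.5) = (k₁/k₂)·C_A^1.5.
= (7.66×6.620^2) / (5.34×6.620^0.5) = 335.7/13.74 = 24.4.

24.4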